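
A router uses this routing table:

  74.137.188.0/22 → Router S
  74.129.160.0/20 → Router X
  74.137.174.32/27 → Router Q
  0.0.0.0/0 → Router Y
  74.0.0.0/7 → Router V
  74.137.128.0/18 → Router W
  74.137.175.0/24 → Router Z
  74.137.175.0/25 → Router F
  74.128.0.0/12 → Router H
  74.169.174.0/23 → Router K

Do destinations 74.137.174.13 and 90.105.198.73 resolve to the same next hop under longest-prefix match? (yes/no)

74.137.174.13: longest match 74.137.128.0/18 -> Router W
90.105.198.73: longest match 0.0.0.0/0 -> Router Y

no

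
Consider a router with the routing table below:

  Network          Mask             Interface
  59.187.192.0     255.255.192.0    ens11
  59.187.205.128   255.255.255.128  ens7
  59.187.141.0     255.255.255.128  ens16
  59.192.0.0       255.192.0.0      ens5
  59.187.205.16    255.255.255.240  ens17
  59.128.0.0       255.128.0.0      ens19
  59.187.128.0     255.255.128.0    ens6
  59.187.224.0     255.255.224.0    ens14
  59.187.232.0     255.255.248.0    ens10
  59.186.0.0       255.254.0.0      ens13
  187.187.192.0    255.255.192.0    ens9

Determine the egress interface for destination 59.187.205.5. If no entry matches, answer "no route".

ens11

Routes whose prefix contains 59.187.205.5:
  59.128.0.0/9 (59.128.0.0 - 59.255.255.255) -> ens19
  59.186.0.0/15 (59.186.0.0 - 59.187.255.255) -> ens13
  59.187.128.0/17 (59.187.128.0 - 59.187.255.255) -> ens6
  59.187.192.0/18 (59.187.192.0 - 59.187.255.255) -> ens11
More-specific entries that do NOT match:
  59.187.205.16/28 (59.187.205.16 - 59.187.205.31) does not contain 59.187.205.5
  59.187.205.128/25 (59.187.205.128 - 59.187.205.255) does not contain 59.187.205.5
  59.187.141.0/25 (59.187.141.0 - 59.187.141.127) does not contain 59.187.205.5
  59.187.232.0/21 (59.187.232.0 - 59.187.239.255) does not contain 59.187.205.5
  59.187.224.0/19 (59.187.224.0 - 59.187.255.255) does not contain 59.187.205.5
Longest matching prefix is /18 -> interface ens11.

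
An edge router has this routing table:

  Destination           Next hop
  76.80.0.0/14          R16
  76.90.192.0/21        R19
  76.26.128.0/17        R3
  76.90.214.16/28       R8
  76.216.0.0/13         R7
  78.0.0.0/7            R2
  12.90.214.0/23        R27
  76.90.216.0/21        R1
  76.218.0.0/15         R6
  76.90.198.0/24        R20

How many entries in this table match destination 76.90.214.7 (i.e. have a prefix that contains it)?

No listed prefix contains 76.90.214.7.
Total matching entries: 0.

0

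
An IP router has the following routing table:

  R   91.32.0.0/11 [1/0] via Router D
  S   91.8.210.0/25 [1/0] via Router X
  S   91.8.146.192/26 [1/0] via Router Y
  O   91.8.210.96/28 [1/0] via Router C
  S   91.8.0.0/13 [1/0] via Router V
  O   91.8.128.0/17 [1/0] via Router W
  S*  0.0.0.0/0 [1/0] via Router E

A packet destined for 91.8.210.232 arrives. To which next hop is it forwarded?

Router W

Routes whose prefix contains 91.8.210.232:
  0.0.0.0/0 (default, matches everything) -> Router E
  91.8.0.0/13 (91.8.0.0 - 91.15.255.255) -> Router V
  91.8.128.0/17 (91.8.128.0 - 91.8.255.255) -> Router W
More-specific entries that do NOT match:
  91.8.210.96/28 (91.8.210.96 - 91.8.210.111) does not contain 91.8.210.232
  91.8.146.192/26 (91.8.146.192 - 91.8.146.255) does not contain 91.8.210.232
  91.8.210.0/25 (91.8.210.0 - 91.8.210.127) does not contain 91.8.210.232
Longest matching prefix is /17 -> next hop Router W.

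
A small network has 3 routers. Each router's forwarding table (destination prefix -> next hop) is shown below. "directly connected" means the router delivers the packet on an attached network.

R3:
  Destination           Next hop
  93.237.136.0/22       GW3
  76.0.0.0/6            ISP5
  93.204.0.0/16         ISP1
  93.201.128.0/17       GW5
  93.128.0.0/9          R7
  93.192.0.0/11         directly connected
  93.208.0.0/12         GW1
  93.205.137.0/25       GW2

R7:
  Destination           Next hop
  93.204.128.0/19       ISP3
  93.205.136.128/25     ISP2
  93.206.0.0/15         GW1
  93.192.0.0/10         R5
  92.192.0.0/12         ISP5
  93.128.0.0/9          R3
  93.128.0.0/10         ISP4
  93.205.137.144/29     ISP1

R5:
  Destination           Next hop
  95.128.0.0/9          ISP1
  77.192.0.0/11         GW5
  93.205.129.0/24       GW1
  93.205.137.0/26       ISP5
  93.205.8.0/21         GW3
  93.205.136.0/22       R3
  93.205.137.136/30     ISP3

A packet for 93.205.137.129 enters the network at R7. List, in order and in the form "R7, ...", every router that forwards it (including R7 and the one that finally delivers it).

R7, R5, R3

At R7: longest match for 93.205.137.129 is 93.192.0.0/10 -> R5
At R5: longest match for 93.205.137.129 is 93.205.136.0/22 -> R3
At R3: longest match for 93.205.137.129 is 93.192.0.0/11 -> directly connected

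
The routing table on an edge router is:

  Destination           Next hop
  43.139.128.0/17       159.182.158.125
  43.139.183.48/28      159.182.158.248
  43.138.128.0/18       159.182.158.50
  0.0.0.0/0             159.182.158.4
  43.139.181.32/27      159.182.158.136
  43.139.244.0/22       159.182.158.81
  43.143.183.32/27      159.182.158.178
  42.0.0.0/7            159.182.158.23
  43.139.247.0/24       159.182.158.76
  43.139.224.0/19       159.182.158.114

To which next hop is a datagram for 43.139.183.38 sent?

Routes whose prefix contains 43.139.183.38:
  0.0.0.0/0 (default, matches everything) -> 159.182.158.4
  42.0.0.0/7 (42.0.0.0 - 43.255.255.255) -> 159.182.158.23
  43.139.128.0/17 (43.139.128.0 - 43.139.255.255) -> 159.182.158.125
More-specific entries that do NOT match:
  43.139.183.48/28 (43.139.183.48 - 43.139.183.63) does not contain 43.139.183.38
  43.139.181.32/27 (43.139.181.32 - 43.139.181.63) does not contain 43.139.183.38
  43.143.183.32/27 (43.143.183.32 - 43.143.183.63) does not contain 43.139.183.38
  43.139.247.0/24 (43.139.247.0 - 43.139.247.255) does not contain 43.139.183.38
  43.139.244.0/22 (43.139.244.0 - 43.139.247.255) does not contain 43.139.183.38
  43.139.224.0/19 (43.139.224.0 - 43.139.255.255) does not contain 43.139.183.38
  43.138.128.0/18 (43.138.128.0 - 43.138.191.255) does not contain 43.139.183.38
Longest matching prefix is /17 -> next hop 159.182.158.125.

159.182.158.125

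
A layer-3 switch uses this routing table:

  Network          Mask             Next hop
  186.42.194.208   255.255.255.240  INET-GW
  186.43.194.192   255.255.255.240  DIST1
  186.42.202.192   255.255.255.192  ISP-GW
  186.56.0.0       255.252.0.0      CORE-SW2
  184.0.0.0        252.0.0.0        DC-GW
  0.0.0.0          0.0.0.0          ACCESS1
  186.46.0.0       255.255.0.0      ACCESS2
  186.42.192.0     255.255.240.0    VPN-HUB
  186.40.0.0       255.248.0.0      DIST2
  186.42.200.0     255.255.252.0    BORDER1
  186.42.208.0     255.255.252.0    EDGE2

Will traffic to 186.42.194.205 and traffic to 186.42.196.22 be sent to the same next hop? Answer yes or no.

186.42.194.205: longest match 186.42.192.0/20 -> VPN-HUB
186.42.196.22: longest match 186.42.192.0/20 -> VPN-HUB

yes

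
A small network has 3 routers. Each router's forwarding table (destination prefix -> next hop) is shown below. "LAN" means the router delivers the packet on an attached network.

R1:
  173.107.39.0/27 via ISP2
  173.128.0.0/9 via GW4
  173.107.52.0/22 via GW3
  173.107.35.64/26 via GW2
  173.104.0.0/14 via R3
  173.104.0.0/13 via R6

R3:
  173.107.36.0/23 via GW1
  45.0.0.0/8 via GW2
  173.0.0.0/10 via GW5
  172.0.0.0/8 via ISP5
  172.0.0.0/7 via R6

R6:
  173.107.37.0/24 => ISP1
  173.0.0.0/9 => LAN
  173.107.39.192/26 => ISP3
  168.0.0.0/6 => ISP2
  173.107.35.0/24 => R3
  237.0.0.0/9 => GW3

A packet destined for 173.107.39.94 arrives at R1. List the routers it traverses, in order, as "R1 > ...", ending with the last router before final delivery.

R1 > R3 > R6

At R1: longest match for 173.107.39.94 is 173.104.0.0/14 -> R3
At R3: longest match for 173.107.39.94 is 172.0.0.0/7 -> R6
At R6: longest match for 173.107.39.94 is 173.0.0.0/9 -> LAN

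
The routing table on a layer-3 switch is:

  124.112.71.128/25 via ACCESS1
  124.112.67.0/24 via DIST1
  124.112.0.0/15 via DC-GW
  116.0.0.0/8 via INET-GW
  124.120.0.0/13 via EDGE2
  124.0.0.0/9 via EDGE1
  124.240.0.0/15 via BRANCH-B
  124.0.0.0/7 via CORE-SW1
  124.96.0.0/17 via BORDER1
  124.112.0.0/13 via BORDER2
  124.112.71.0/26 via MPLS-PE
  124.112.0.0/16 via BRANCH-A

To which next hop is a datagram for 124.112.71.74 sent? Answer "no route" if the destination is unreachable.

Routes whose prefix contains 124.112.71.74:
  124.0.0.0/7 (124.0.0.0 - 125.255.255.255) -> CORE-SW1
  124.0.0.0/9 (124.0.0.0 - 124.127.255.255) -> EDGE1
  124.112.0.0/13 (124.112.0.0 - 124.119.255.255) -> BORDER2
  124.112.0.0/15 (124.112.0.0 - 124.113.255.255) -> DC-GW
  124.112.0.0/16 (124.112.0.0 - 124.112.255.255) -> BRANCH-A
More-specific entries that do NOT match:
  124.112.71.0/26 (124.112.71.0 - 124.112.71.63) does not contain 124.112.71.74
  124.112.71.128/25 (124.112.71.128 - 124.112.71.255) does not contain 124.112.71.74
  124.112.67.0/24 (124.112.67.0 - 124.112.67.255) does not contain 124.112.71.74
  124.96.0.0/17 (124.96.0.0 - 124.96.127.255) does not contain 124.112.71.74
Longest matching prefix is /16 -> next hop BRANCH-A.

BRANCH-A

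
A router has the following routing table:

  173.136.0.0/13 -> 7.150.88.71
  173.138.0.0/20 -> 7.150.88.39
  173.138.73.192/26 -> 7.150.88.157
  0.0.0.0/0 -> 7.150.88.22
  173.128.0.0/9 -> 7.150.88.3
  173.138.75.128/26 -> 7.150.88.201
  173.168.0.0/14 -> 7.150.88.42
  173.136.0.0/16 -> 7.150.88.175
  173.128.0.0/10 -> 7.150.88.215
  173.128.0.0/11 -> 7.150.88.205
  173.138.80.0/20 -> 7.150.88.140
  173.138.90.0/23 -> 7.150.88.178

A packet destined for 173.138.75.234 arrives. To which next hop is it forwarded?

Routes whose prefix contains 173.138.75.234:
  0.0.0.0/0 (default, matches everything) -> 7.150.88.22
  173.128.0.0/9 (173.128.0.0 - 173.255.255.255) -> 7.150.88.3
  173.128.0.0/10 (173.128.0.0 - 173.191.255.255) -> 7.150.88.215
  173.128.0.0/11 (173.128.0.0 - 173.159.255.255) -> 7.150.88.205
  173.136.0.0/13 (173.136.0.0 - 173.143.255.255) -> 7.150.88.71
More-specific entries that do NOT match:
  173.138.73.192/26 (173.138.73.192 - 173.138.73.255) does not contain 173.138.75.234
  173.138.75.128/26 (173.138.75.128 - 173.138.75.191) does not contain 173.138.75.234
  173.138.90.0/23 (173.138.90.0 - 173.138.91.255) does not contain 173.138.75.234
  173.138.0.0/20 (173.138.0.0 - 173.138.15.255) does not contain 173.138.75.234
  173.138.80.0/20 (173.138.80.0 - 173.138.95.255) does not contain 173.138.75.234
  173.136.0.0/16 (173.136.0.0 - 173.136.255.255) does not contain 173.138.75.234
  173.168.0.0/14 (173.168.0.0 - 173.171.255.255) does not contain 173.138.75.234
Longest matching prefix is /13 -> next hop 7.150.88.71.

7.150.88.71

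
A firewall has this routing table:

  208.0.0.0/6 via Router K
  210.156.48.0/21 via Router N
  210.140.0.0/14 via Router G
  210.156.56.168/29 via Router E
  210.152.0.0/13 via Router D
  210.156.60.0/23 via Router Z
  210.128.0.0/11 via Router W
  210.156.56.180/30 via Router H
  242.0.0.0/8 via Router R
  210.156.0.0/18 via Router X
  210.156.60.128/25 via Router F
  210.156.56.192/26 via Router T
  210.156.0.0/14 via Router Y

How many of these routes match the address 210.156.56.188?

5

Prefixes containing 210.156.56.188:
  208.0.0.0/6 (208.0.0.0 - 211.255.255.255)
  210.128.0.0/11 (210.128.0.0 - 210.159.255.255)
  210.152.0.0/13 (210.152.0.0 - 210.159.255.255)
  210.156.0.0/14 (210.156.0.0 - 210.159.255.255)
  210.156.0.0/18 (210.156.0.0 - 210.156.63.255)
Total matching entries: 5.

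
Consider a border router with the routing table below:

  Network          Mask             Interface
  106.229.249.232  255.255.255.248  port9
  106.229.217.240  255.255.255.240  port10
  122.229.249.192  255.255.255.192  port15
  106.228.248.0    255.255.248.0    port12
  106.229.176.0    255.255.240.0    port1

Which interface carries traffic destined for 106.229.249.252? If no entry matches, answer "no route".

No entry's prefix contains 106.229.249.252; there is no default route.

no route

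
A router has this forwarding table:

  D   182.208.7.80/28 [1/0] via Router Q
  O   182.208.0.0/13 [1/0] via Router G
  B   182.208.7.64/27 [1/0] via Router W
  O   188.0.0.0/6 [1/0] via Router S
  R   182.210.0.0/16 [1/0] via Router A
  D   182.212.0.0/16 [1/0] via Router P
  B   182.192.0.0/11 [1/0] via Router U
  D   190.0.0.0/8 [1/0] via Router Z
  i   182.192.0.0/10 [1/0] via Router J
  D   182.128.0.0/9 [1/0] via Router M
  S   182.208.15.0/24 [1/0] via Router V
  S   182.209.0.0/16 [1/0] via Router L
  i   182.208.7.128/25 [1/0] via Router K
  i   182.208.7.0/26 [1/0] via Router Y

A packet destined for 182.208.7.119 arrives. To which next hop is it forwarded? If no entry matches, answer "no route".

Router G

Routes whose prefix contains 182.208.7.119:
  182.128.0.0/9 (182.128.0.0 - 182.255.255.255) -> Router M
  182.192.0.0/10 (182.192.0.0 - 182.255.255.255) -> Router J
  182.192.0.0/11 (182.192.0.0 - 182.223.255.255) -> Router U
  182.208.0.0/13 (182.208.0.0 - 182.215.255.255) -> Router G
More-specific entries that do NOT match:
  182.208.7.80/28 (182.208.7.80 - 182.208.7.95) does not contain 182.208.7.119
  182.208.7.64/27 (182.208.7.64 - 182.208.7.95) does not contain 182.208.7.119
  182.208.7.0/26 (182.208.7.0 - 182.208.7.63) does not contain 182.208.7.119
  182.208.7.128/25 (182.208.7.128 - 182.208.7.255) does not contain 182.208.7.119
  182.208.15.0/24 (182.208.15.0 - 182.208.15.255) does not contain 182.208.7.119
  182.210.0.0/16 (182.210.0.0 - 182.210.255.255) does not contain 182.208.7.119
  182.212.0.0/16 (182.212.0.0 - 182.212.255.255) does not contain 182.208.7.119
  182.209.0.0/16 (182.209.0.0 - 182.209.255.255) does not contain 182.208.7.119
Longest matching prefix is /13 -> next hop Router G.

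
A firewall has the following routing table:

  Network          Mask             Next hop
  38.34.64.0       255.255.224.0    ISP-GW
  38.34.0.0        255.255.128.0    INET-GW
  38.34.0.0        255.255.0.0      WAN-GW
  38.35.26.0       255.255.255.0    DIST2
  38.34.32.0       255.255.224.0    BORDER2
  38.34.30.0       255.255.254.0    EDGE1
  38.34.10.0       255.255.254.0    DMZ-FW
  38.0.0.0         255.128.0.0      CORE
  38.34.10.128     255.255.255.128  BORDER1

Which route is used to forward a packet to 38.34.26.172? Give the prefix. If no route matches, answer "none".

38.34.0.0/17

Entries matching 38.34.26.172:
  38.0.0.0/9 (38.0.0.0 - 38.127.255.255)
  38.34.0.0/16 (38.34.0.0 - 38.34.255.255)
  38.34.0.0/17 (38.34.0.0 - 38.34.127.255)
Most specific is 38.34.0.0/17.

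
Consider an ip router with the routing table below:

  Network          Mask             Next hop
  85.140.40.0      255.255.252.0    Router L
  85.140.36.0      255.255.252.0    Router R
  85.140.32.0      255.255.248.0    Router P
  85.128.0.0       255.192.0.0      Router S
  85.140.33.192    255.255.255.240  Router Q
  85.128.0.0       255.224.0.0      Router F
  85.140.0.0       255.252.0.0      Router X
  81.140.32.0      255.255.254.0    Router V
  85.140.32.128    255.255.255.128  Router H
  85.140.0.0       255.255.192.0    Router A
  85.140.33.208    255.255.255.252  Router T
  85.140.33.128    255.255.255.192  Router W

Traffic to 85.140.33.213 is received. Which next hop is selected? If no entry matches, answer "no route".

Routes whose prefix contains 85.140.33.213:
  85.128.0.0/10 (85.128.0.0 - 85.191.255.255) -> Router S
  85.128.0.0/11 (85.128.0.0 - 85.159.255.255) -> Router F
  85.140.0.0/14 (85.140.0.0 - 85.143.255.255) -> Router X
  85.140.0.0/18 (85.140.0.0 - 85.140.63.255) -> Router A
  85.140.32.0/21 (85.140.32.0 - 85.140.39.255) -> Router P
More-specific entries that do NOT match:
  85.140.33.208/30 (85.140.33.208 - 85.140.33.211) does not contain 85.140.33.213
  85.140.33.192/28 (85.140.33.192 - 85.140.33.207) does not contain 85.140.33.213
  85.140.33.128/26 (85.140.33.128 - 85.140.33.191) does not contain 85.140.33.213
  85.140.32.128/25 (85.140.32.128 - 85.140.32.255) does not contain 85.140.33.213
  81.140.32.0/23 (81.140.32.0 - 81.140.33.255) does not contain 85.140.33.213
  85.140.40.0/22 (85.140.40.0 - 85.140.43.255) does not contain 85.140.33.213
  85.140.36.0/22 (85.140.36.0 - 85.140.39.255) does not contain 85.140.33.213
Longest matching prefix is /21 -> next hop Router P.

Router P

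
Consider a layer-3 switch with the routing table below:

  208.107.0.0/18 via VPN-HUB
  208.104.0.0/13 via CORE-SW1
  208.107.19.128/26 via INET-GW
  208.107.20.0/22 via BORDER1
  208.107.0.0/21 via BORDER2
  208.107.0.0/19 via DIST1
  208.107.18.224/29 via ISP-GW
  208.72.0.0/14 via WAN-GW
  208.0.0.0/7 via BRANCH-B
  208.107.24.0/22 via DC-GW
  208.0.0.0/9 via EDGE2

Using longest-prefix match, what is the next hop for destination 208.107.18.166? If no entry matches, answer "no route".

Routes whose prefix contains 208.107.18.166:
  208.0.0.0/7 (208.0.0.0 - 209.255.255.255) -> BRANCH-B
  208.0.0.0/9 (208.0.0.0 - 208.127.255.255) -> EDGE2
  208.104.0.0/13 (208.104.0.0 - 208.111.255.255) -> CORE-SW1
  208.107.0.0/18 (208.107.0.0 - 208.107.63.255) -> VPN-HUB
  208.107.0.0/19 (208.107.0.0 - 208.107.31.255) -> DIST1
More-specific entries that do NOT match:
  208.107.18.224/29 (208.107.18.224 - 208.107.18.231) does not contain 208.107.18.166
  208.107.19.128/26 (208.107.19.128 - 208.107.19.191) does not contain 208.107.18.166
  208.107.20.0/22 (208.107.20.0 - 208.107.23.255) does not contain 208.107.18.166
  208.107.24.0/22 (208.107.24.0 - 208.107.27.255) does not contain 208.107.18.166
  208.107.0.0/21 (208.107.0.0 - 208.107.7.255) does not contain 208.107.18.166
Longest matching prefix is /19 -> next hop DIST1.

DIST1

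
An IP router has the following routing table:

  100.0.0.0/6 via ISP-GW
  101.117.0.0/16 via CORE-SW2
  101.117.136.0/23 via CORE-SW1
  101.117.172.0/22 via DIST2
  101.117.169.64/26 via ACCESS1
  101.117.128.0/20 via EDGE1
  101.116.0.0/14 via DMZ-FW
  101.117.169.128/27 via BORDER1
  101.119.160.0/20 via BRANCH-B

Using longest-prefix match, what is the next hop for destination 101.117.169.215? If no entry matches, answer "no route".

Routes whose prefix contains 101.117.169.215:
  100.0.0.0/6 (100.0.0.0 - 103.255.255.255) -> ISP-GW
  101.116.0.0/14 (101.116.0.0 - 101.119.255.255) -> DMZ-FW
  101.117.0.0/16 (101.117.0.0 - 101.117.255.255) -> CORE-SW2
More-specific entries that do NOT match:
  101.117.169.128/27 (101.117.169.128 - 101.117.169.159) does not contain 101.117.169.215
  101.117.169.64/26 (101.117.169.64 - 101.117.169.127) does not contain 101.117.169.215
  101.117.136.0/23 (101.117.136.0 - 101.117.137.255) does not contain 101.117.169.215
  101.117.172.0/22 (101.117.172.0 - 101.117.175.255) does not contain 101.117.169.215
  101.117.128.0/20 (101.117.128.0 - 101.117.143.255) does not contain 101.117.169.215
  101.119.160.0/20 (101.119.160.0 - 101.119.175.255) does not contain 101.117.169.215
Longest matching prefix is /16 -> next hop CORE-SW2.

CORE-SW2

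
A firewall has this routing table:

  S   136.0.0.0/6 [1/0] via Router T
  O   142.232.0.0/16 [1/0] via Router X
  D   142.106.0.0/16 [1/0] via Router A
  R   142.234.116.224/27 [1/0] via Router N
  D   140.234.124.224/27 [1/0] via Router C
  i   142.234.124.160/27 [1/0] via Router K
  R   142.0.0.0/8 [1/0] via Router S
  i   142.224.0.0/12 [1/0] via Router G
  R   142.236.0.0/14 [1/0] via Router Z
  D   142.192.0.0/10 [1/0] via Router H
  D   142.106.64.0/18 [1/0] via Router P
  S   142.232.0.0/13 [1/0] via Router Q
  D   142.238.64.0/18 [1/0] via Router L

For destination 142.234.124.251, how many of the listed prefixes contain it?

4

Prefixes containing 142.234.124.251:
  142.0.0.0/8 (142.0.0.0 - 142.255.255.255)
  142.192.0.0/10 (142.192.0.0 - 142.255.255.255)
  142.224.0.0/12 (142.224.0.0 - 142.239.255.255)
  142.232.0.0/13 (142.232.0.0 - 142.239.255.255)
Total matching entries: 4.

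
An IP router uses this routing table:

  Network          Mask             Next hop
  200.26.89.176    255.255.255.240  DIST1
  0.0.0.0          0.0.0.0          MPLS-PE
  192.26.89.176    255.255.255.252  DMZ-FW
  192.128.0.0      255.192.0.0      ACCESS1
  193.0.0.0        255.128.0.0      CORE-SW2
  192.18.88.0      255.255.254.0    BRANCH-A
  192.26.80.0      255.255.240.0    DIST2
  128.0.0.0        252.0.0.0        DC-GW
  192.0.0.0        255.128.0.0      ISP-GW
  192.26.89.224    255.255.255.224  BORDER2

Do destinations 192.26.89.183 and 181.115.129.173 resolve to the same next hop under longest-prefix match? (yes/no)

no

192.26.89.183: longest match 192.26.80.0/20 -> DIST2
181.115.129.173: longest match 0.0.0.0/0 -> MPLS-PE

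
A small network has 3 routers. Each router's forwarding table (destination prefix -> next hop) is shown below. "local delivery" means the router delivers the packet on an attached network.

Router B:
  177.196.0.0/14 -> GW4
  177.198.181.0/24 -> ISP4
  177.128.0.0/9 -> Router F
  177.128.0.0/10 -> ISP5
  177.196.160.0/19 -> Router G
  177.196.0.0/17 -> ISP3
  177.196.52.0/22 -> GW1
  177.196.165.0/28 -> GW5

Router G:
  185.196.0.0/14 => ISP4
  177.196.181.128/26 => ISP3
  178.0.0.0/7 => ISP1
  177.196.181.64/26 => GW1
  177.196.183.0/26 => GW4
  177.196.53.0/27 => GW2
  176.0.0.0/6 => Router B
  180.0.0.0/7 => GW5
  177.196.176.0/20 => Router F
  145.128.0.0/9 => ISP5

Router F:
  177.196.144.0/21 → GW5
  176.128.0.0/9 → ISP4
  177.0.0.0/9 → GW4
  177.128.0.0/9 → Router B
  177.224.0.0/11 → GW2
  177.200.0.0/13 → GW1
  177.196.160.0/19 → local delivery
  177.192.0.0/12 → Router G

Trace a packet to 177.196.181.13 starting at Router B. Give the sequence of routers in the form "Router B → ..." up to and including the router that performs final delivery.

At Router B: longest match for 177.196.181.13 is 177.196.160.0/19 -> Router G
At Router G: longest match for 177.196.181.13 is 177.196.176.0/20 -> Router F
At Router F: longest match for 177.196.181.13 is 177.196.160.0/19 -> local delivery

Router B → Router G → Router F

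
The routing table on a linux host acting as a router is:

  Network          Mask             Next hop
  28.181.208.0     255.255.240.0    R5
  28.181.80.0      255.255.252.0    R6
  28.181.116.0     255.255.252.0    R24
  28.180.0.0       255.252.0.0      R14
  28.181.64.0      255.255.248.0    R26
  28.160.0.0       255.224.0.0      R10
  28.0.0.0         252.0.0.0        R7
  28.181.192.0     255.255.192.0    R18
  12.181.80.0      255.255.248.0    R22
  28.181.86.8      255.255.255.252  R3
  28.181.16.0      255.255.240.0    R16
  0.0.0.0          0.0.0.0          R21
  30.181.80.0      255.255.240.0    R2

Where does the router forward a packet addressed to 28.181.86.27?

R14

Routes whose prefix contains 28.181.86.27:
  0.0.0.0/0 (default, matches everything) -> R21
  28.0.0.0/6 (28.0.0.0 - 31.255.255.255) -> R7
  28.160.0.0/11 (28.160.0.0 - 28.191.255.255) -> R10
  28.180.0.0/14 (28.180.0.0 - 28.183.255.255) -> R14
More-specific entries that do NOT match:
  28.181.86.8/30 (28.181.86.8 - 28.181.86.11) does not contain 28.181.86.27
  28.181.80.0/22 (28.181.80.0 - 28.181.83.255) does not contain 28.181.86.27
  28.181.116.0/22 (28.181.116.0 - 28.181.119.255) does not contain 28.181.86.27
  28.181.64.0/21 (28.181.64.0 - 28.181.71.255) does not contain 28.181.86.27
  12.181.80.0/21 (12.181.80.0 - 12.181.87.255) does not contain 28.181.86.27
  28.181.208.0/20 (28.181.208.0 - 28.181.223.255) does not contain 28.181.86.27
  28.181.16.0/20 (28.181.16.0 - 28.181.31.255) does not contain 28.181.86.27
  30.181.80.0/20 (30.181.80.0 - 30.181.95.255) does not contain 28.181.86.27
  28.181.192.0/18 (28.181.192.0 - 28.181.255.255) does not contain 28.181.86.27
Longest matching prefix is /14 -> next hop R14.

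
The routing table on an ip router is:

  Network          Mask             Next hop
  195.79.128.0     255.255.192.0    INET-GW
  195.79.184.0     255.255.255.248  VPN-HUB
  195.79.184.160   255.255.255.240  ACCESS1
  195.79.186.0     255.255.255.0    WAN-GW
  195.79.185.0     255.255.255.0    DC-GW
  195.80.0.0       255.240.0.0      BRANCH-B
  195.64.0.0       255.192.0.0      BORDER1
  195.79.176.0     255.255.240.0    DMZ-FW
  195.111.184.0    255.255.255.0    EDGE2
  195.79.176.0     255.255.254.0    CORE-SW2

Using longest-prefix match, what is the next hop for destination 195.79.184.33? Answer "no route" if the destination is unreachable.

DMZ-FW

Routes whose prefix contains 195.79.184.33:
  195.64.0.0/10 (195.64.0.0 - 195.127.255.255) -> BORDER1
  195.79.128.0/18 (195.79.128.0 - 195.79.191.255) -> INET-GW
  195.79.176.0/20 (195.79.176.0 - 195.79.191.255) -> DMZ-FW
More-specific entries that do NOT match:
  195.79.184.0/29 (195.79.184.0 - 195.79.184.7) does not contain 195.79.184.33
  195.79.184.160/28 (195.79.184.160 - 195.79.184.175) does not contain 195.79.184.33
  195.79.186.0/24 (195.79.186.0 - 195.79.186.255) does not contain 195.79.184.33
  195.79.185.0/24 (195.79.185.0 - 195.79.185.255) does not contain 195.79.184.33
  195.111.184.0/24 (195.111.184.0 - 195.111.184.255) does not contain 195.79.184.33
  195.79.176.0/23 (195.79.176.0 - 195.79.177.255) does not contain 195.79.184.33
Longest matching prefix is /20 -> next hop DMZ-FW.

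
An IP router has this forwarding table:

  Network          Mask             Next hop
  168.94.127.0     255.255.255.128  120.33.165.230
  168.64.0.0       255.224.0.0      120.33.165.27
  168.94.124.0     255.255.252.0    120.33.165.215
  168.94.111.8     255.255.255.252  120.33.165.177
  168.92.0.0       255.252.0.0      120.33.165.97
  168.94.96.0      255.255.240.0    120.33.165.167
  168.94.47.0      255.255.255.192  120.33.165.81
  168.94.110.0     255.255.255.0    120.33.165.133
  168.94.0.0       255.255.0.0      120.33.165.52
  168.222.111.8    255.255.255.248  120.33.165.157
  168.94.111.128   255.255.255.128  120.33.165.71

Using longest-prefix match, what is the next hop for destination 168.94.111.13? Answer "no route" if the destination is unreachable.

120.33.165.167

Routes whose prefix contains 168.94.111.13:
  168.64.0.0/11 (168.64.0.0 - 168.95.255.255) -> 120.33.165.27
  168.92.0.0/14 (168.92.0.0 - 168.95.255.255) -> 120.33.165.97
  168.94.0.0/16 (168.94.0.0 - 168.94.255.255) -> 120.33.165.52
  168.94.96.0/20 (168.94.96.0 - 168.94.111.255) -> 120.33.165.167
More-specific entries that do NOT match:
  168.94.111.8/30 (168.94.111.8 - 168.94.111.11) does not contain 168.94.111.13
  168.222.111.8/29 (168.222.111.8 - 168.222.111.15) does not contain 168.94.111.13
  168.94.47.0/26 (168.94.47.0 - 168.94.47.63) does not contain 168.94.111.13
  168.94.127.0/25 (168.94.127.0 - 168.94.127.127) does not contain 168.94.111.13
  168.94.111.128/25 (168.94.111.128 - 168.94.111.255) does not contain 168.94.111.13
  168.94.110.0/24 (168.94.110.0 - 168.94.110.255) does not contain 168.94.111.13
  168.94.124.0/22 (168.94.124.0 - 168.94.127.255) does not contain 168.94.111.13
Longest matching prefix is /20 -> next hop 120.33.165.167.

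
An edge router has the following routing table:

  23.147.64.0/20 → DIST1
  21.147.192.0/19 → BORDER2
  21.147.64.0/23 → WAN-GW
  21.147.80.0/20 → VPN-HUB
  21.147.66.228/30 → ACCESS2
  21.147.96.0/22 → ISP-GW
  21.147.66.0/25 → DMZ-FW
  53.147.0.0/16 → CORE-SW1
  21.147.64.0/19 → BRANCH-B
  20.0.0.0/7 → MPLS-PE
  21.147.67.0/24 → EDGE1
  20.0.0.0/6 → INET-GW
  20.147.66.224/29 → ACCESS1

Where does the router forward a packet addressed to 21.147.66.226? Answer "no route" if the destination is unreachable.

BRANCH-B

Routes whose prefix contains 21.147.66.226:
  20.0.0.0/6 (20.0.0.0 - 23.255.255.255) -> INET-GW
  20.0.0.0/7 (20.0.0.0 - 21.255.255.255) -> MPLS-PE
  21.147.64.0/19 (21.147.64.0 - 21.147.95.255) -> BRANCH-B
More-specific entries that do NOT match:
  21.147.66.228/30 (21.147.66.228 - 21.147.66.231) does not contain 21.147.66.226
  20.147.66.224/29 (20.147.66.224 - 20.147.66.231) does not contain 21.147.66.226
  21.147.66.0/25 (21.147.66.0 - 21.147.66.127) does not contain 21.147.66.226
  21.147.67.0/24 (21.147.67.0 - 21.147.67.255) does not contain 21.147.66.226
  21.147.64.0/23 (21.147.64.0 - 21.147.65.255) does not contain 21.147.66.226
  21.147.96.0/22 (21.147.96.0 - 21.147.99.255) does not contain 21.147.66.226
  23.147.64.0/20 (23.147.64.0 - 23.147.79.255) does not contain 21.147.66.226
  21.147.80.0/20 (21.147.80.0 - 21.147.95.255) does not contain 21.147.66.226
Longest matching prefix is /19 -> next hop BRANCH-B.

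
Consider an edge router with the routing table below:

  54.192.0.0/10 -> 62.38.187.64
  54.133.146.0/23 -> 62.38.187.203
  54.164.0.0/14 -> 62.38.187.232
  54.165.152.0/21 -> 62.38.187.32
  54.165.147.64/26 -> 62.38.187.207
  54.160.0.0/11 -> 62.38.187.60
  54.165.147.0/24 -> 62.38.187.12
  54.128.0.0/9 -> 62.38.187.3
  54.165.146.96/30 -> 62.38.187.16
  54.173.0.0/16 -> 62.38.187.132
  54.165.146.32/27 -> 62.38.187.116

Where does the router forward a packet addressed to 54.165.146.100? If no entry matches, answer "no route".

62.38.187.232

Routes whose prefix contains 54.165.146.100:
  54.128.0.0/9 (54.128.0.0 - 54.255.255.255) -> 62.38.187.3
  54.160.0.0/11 (54.160.0.0 - 54.191.255.255) -> 62.38.187.60
  54.164.0.0/14 (54.164.0.0 - 54.167.255.255) -> 62.38.187.232
More-specific entries that do NOT match:
  54.165.146.96/30 (54.165.146.96 - 54.165.146.99) does not contain 54.165.146.100
  54.165.146.32/27 (54.165.146.32 - 54.165.146.63) does not contain 54.165.146.100
  54.165.147.64/26 (54.165.147.64 - 54.165.147.127) does not contain 54.165.146.100
  54.165.147.0/24 (54.165.147.0 - 54.165.147.255) does not contain 54.165.146.100
  54.133.146.0/23 (54.133.146.0 - 54.133.147.255) does not contain 54.165.146.100
  54.165.152.0/21 (54.165.152.0 - 54.165.159.255) does not contain 54.165.146.100
  54.173.0.0/16 (54.173.0.0 - 54.173.255.255) does not contain 54.165.146.100
Longest matching prefix is /14 -> next hop 62.38.187.232.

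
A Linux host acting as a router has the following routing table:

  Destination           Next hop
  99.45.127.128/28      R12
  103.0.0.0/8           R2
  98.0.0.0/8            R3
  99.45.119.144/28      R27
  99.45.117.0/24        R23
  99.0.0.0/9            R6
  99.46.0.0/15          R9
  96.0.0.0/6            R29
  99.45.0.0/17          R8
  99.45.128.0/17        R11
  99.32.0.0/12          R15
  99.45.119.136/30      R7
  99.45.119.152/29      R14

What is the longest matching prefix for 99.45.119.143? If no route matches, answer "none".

Entries matching 99.45.119.143:
  96.0.0.0/6 (96.0.0.0 - 99.255.255.255)
  99.0.0.0/9 (99.0.0.0 - 99.127.255.255)
  99.32.0.0/12 (99.32.0.0 - 99.47.255.255)
  99.45.0.0/17 (99.45.0.0 - 99.45.127.255)
Most specific is 99.45.0.0/17.

99.45.0.0/17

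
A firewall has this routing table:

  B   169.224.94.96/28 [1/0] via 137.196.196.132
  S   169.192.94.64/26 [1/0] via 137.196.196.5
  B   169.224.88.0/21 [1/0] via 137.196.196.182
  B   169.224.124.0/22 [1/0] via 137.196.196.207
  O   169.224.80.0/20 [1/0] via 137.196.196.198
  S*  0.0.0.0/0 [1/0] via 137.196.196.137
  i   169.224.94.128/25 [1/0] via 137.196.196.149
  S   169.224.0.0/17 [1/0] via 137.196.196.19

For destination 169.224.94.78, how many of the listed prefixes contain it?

4

Prefixes containing 169.224.94.78:
  0.0.0.0/0 (default, matches everything)
  169.224.0.0/17 (169.224.0.0 - 169.224.127.255)
  169.224.80.0/20 (169.224.80.0 - 169.224.95.255)
  169.224.88.0/21 (169.224.88.0 - 169.224.95.255)
Total matching entries: 4.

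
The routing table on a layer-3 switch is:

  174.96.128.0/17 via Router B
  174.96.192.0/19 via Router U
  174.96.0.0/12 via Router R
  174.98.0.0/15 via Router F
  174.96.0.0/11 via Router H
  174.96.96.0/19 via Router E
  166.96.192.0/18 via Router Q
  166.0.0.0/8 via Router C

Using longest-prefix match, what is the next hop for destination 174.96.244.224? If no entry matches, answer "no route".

Router B

Routes whose prefix contains 174.96.244.224:
  174.96.0.0/11 (174.96.0.0 - 174.127.255.255) -> Router H
  174.96.0.0/12 (174.96.0.0 - 174.111.255.255) -> Router R
  174.96.128.0/17 (174.96.128.0 - 174.96.255.255) -> Router B
More-specific entries that do NOT match:
  174.96.192.0/19 (174.96.192.0 - 174.96.223.255) does not contain 174.96.244.224
  174.96.96.0/19 (174.96.96.0 - 174.96.127.255) does not contain 174.96.244.224
  166.96.192.0/18 (166.96.192.0 - 166.96.255.255) does not contain 174.96.244.224
Longest matching prefix is /17 -> next hop Router B.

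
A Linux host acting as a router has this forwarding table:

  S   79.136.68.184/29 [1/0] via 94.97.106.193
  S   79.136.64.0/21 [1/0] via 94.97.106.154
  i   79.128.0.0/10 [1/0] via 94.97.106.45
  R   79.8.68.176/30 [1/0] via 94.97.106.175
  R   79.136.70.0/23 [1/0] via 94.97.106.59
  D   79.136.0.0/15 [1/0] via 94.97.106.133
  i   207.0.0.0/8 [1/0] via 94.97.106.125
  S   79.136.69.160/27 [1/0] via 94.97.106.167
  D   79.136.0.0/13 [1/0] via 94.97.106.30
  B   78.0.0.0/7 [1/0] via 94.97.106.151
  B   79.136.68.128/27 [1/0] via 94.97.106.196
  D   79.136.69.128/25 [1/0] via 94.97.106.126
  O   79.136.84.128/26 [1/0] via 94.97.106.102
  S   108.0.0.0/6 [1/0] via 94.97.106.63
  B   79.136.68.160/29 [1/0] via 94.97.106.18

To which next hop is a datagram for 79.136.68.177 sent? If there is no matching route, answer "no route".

94.97.106.154

Routes whose prefix contains 79.136.68.177:
  78.0.0.0/7 (78.0.0.0 - 79.255.255.255) -> 94.97.106.151
  79.128.0.0/10 (79.128.0.0 - 79.191.255.255) -> 94.97.106.45
  79.136.0.0/13 (79.136.0.0 - 79.143.255.255) -> 94.97.106.30
  79.136.0.0/15 (79.136.0.0 - 79.137.255.255) -> 94.97.106.133
  79.136.64.0/21 (79.136.64.0 - 79.136.71.255) -> 94.97.106.154
More-specific entries that do NOT match:
  79.8.68.176/30 (79.8.68.176 - 79.8.68.179) does not contain 79.136.68.177
  79.136.68.184/29 (79.136.68.184 - 79.136.68.191) does not contain 79.136.68.177
  79.136.68.160/29 (79.136.68.160 - 79.136.68.167) does not contain 79.136.68.177
  79.136.69.160/27 (79.136.69.160 - 79.136.69.191) does not contain 79.136.68.177
  79.136.68.128/27 (79.136.68.128 - 79.136.68.159) does not contain 79.136.68.177
  79.136.84.128/26 (79.136.84.128 - 79.136.84.191) does not contain 79.136.68.177
  79.136.69.128/25 (79.136.69.128 - 79.136.69.255) does not contain 79.136.68.177
  79.136.70.0/23 (79.136.70.0 - 79.136.71.255) does not contain 79.136.68.177
Longest matching prefix is /21 -> next hop 94.97.106.154.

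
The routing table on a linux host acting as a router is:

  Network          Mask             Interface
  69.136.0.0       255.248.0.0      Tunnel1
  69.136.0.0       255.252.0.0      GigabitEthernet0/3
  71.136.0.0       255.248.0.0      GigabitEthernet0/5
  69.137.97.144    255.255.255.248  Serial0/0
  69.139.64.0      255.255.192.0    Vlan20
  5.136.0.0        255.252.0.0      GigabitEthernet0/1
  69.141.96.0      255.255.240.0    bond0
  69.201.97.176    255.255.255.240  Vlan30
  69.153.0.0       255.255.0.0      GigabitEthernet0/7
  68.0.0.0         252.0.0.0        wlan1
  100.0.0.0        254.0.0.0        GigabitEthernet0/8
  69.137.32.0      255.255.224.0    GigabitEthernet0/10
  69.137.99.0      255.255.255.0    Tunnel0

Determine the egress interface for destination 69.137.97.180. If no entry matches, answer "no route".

Routes whose prefix contains 69.137.97.180:
  68.0.0.0/6 (68.0.0.0 - 71.255.255.255) -> wlan1
  69.136.0.0/13 (69.136.0.0 - 69.143.255.255) -> Tunnel1
  69.136.0.0/14 (69.136.0.0 - 69.139.255.255) -> GigabitEthernet0/3
More-specific entries that do NOT match:
  69.137.97.144/29 (69.137.97.144 - 69.137.97.151) does not contain 69.137.97.180
  69.201.97.176/28 (69.201.97.176 - 69.201.97.191) does not contain 69.137.97.180
  69.137.99.0/24 (69.137.99.0 - 69.137.99.255) does not contain 69.137.97.180
  69.141.96.0/20 (69.141.96.0 - 69.141.111.255) does not contain 69.137.97.180
  69.137.32.0/19 (69.137.32.0 - 69.137.63.255) does not contain 69.137.97.180
  69.139.64.0/18 (69.139.64.0 - 69.139.127.255) does not contain 69.137.97.180
  69.153.0.0/16 (69.153.0.0 - 69.153.255.255) does not contain 69.137.97.180
Longest matching prefix is /14 -> interface GigabitEthernet0/3.

GigabitEthernet0/3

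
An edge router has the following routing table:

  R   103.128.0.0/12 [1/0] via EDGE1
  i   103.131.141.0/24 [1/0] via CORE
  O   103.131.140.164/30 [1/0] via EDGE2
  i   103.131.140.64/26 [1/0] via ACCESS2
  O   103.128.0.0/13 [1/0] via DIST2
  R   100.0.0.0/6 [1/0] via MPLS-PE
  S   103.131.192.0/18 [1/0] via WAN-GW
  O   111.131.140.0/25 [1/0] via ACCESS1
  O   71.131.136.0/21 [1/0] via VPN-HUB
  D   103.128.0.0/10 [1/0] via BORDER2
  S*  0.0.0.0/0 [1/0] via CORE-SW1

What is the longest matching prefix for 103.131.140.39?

Entries matching 103.131.140.39:
  0.0.0.0/0 (default, matches everything)
  100.0.0.0/6 (100.0.0.0 - 103.255.255.255)
  103.128.0.0/10 (103.128.0.0 - 103.191.255.255)
  103.128.0.0/12 (103.128.0.0 - 103.143.255.255)
  103.128.0.0/13 (103.128.0.0 - 103.135.255.255)
Most specific is 103.128.0.0/13.

103.128.0.0/13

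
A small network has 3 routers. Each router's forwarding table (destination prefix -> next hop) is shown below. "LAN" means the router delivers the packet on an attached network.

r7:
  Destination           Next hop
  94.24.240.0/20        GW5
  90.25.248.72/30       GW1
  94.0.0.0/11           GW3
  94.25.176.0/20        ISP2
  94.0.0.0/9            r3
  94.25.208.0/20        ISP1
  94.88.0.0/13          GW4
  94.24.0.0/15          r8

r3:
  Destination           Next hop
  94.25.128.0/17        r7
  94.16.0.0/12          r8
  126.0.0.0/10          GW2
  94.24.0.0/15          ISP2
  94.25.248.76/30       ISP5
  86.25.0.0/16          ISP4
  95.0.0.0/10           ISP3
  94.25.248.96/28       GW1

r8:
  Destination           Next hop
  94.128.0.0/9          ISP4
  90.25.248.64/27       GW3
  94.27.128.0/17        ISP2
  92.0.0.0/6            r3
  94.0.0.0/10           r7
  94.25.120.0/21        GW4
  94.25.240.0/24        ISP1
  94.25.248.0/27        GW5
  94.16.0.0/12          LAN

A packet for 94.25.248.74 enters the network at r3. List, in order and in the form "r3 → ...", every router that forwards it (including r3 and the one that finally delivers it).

At r3: longest match for 94.25.248.74 is 94.25.128.0/17 -> r7
At r7: longest match for 94.25.248.74 is 94.24.0.0/15 -> r8
At r8: longest match for 94.25.248.74 is 94.16.0.0/12 -> LAN

r3 → r7 → r8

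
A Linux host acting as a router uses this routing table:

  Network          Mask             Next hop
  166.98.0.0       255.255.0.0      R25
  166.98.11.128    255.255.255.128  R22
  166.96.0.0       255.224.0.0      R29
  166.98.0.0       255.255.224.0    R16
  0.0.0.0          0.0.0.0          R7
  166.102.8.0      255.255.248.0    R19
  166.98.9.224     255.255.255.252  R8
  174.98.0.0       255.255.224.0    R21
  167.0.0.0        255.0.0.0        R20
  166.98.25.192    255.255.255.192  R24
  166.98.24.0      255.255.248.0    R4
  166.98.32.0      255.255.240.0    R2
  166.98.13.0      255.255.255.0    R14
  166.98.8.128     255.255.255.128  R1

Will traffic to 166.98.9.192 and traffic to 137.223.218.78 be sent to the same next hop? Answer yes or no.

no

166.98.9.192: longest match 166.98.0.0/19 -> R16
137.223.218.78: longest match 0.0.0.0/0 -> R7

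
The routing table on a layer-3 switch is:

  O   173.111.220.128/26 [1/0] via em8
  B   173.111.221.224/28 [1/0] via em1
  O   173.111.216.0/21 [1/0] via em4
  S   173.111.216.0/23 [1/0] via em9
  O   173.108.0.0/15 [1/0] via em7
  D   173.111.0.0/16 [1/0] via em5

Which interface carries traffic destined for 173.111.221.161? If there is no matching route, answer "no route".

Routes whose prefix contains 173.111.221.161:
  173.111.0.0/16 (173.111.0.0 - 173.111.255.255) -> em5
  173.111.216.0/21 (173.111.216.0 - 173.111.223.255) -> em4
More-specific entries that do NOT match:
  173.111.221.224/28 (173.111.221.224 - 173.111.221.239) does not contain 173.111.221.161
  173.111.220.128/26 (173.111.220.128 - 173.111.220.191) does not contain 173.111.221.161
  173.111.216.0/23 (173.111.216.0 - 173.111.217.255) does not contain 173.111.221.161
Longest matching prefix is /21 -> interface em4.

em4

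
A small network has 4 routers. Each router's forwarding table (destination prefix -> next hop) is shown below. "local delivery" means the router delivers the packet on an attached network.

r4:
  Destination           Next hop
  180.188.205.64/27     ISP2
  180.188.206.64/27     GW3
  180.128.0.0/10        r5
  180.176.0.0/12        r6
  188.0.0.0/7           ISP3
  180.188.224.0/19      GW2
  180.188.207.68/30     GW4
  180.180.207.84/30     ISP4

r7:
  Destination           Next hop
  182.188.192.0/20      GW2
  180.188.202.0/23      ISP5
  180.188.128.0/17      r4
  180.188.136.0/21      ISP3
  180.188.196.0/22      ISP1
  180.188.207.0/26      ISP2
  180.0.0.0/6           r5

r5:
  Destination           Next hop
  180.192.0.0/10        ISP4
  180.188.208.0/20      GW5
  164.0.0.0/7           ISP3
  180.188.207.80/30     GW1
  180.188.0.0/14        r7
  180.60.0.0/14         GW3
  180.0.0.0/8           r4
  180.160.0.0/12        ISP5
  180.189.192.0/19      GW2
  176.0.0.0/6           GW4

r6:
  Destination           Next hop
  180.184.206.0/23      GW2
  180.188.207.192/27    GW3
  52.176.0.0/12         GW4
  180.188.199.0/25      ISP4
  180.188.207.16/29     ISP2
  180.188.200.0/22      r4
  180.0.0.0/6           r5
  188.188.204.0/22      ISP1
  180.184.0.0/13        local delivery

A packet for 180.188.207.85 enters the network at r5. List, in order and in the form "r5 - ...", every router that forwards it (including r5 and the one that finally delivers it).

r5 - r7 - r4 - r6

At r5: longest match for 180.188.207.85 is 180.188.0.0/14 -> r7
At r7: longest match for 180.188.207.85 is 180.188.128.0/17 -> r4
At r4: longest match for 180.188.207.85 is 180.176.0.0/12 -> r6
At r6: longest match for 180.188.207.85 is 180.184.0.0/13 -> local delivery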